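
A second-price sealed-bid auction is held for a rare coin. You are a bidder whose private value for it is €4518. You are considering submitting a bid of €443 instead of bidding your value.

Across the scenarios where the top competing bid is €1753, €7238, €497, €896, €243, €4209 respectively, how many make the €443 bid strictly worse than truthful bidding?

4

The deviation hurts exactly when the highest competing bid lies strictly between €443 and €4518 — underbidding then forfeits a profitable win.
€1753: inside the interval → strictly worse (loss €2765).
€7238: above both → same outcome either way.
€497: inside the interval → strictly worse (loss €4021).
€896: inside the interval → strictly worse (loss €3622).
€243: below both → same outcome either way.
€4209: inside the interval → strictly worse (loss €309).
Count: 4.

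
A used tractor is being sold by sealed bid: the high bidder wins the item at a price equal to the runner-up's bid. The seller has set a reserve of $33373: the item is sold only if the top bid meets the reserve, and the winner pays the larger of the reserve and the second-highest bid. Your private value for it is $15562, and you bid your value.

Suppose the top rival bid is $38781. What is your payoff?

Your bid $15562 is below the highest competing bid $38781, so you lose. Payoff $0.

$0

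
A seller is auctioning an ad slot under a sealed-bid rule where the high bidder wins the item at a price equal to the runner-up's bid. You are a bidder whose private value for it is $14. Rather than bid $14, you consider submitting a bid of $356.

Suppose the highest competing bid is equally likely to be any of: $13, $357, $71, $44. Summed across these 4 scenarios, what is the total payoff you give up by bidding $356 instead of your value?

The deviation costs you only when the competing bid falls strictly between $14 and $356; elsewhere both bids give the same outcome.
$13: outcomes coincide → loss $0.
$357: outcomes coincide → loss $0.
$71: truthful payoff $0, deviation payoff −$57 → loss $57.
$44: truthful payoff $0, deviation payoff −$30 → loss $30.
Total loss = $57 + $30 = $87.

$87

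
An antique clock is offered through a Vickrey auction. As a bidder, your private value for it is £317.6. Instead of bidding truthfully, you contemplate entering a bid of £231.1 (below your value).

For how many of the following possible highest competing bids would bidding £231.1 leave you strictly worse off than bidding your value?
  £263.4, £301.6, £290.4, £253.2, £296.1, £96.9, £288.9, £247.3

The deviation hurts exactly when the highest competing bid lies strictly between £231.1 and £317.6 — underbidding then forfeits a profitable win.
£263.4: inside the interval → strictly worse (loss £54.2).
£301.6: inside the interval → strictly worse (loss £16).
£290.4: inside the interval → strictly worse (loss £27.2).
£253.2: inside the interval → strictly worse (loss £64.4).
£296.1: inside the interval → strictly worse (loss £21.5).
£96.9: below both → same outcome either way.
£288.9: inside the interval → strictly worse (loss £28.7).
£247.3: inside the interval → strictly worse (loss £70.3).
Count: 7.

7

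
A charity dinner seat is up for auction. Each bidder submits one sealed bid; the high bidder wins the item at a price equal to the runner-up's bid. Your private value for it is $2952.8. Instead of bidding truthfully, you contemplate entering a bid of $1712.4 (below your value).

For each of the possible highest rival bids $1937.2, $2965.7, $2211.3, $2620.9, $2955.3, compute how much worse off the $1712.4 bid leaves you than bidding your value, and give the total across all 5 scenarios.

The deviation costs you only when the competing bid falls strictly between $1712.4 and $2952.8; elsewhere both bids give the same outcome.
$1937.2: truthful payoff $1015.6, deviation payoff $0 → loss $1015.6.
$2965.7: outcomes coincide → loss $0.
$2211.3: truthful payoff $741.5, deviation payoff $0 → loss $741.5.
$2620.9: truthful payoff $331.9, deviation payoff $0 → loss $331.9.
$2955.3: outcomes coincide → loss $0.
Total loss = $1015.6 + $741.5 + $331.9 = $2089.

$2089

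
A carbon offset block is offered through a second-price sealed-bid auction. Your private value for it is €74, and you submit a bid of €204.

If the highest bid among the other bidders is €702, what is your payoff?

Your bid €204 is below the highest competing bid €702, so you lose.
A losing bidder pays nothing and receives nothing: payoff = €0.

€0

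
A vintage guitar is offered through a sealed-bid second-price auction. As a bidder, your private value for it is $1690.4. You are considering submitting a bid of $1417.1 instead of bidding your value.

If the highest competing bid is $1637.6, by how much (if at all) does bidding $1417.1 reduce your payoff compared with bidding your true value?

$52.8

Bidding your value $1690.4: you win (since $1690.4 > $1637.6) and pay $1637.6. Payoff $52.8.
Bidding $1417.1: you lose. Payoff $0.
The competing bid $1637.6 lies between your shaded bid and your value, so underbidding forfeits an item you could have won at a profitable price.
Loss from deviating = $52.8 − ($0) = $52.8.
Because the price is fixed by the runner-up's bid, deviating from your value can only change a good outcome into a bad one — never the reverse.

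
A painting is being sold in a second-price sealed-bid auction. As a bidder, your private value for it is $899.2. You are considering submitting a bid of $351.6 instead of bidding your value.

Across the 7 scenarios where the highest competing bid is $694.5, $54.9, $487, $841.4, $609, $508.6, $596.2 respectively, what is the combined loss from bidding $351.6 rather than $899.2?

$1658.5

The deviation costs you only when the competing bid falls strictly between $351.6 and $899.2; elsewhere both bids give the same outcome.
$694.5: truthful payoff $204.7, deviation payoff $0 → loss $204.7.
$54.9: outcomes coincide → loss $0.
$487: truthful payoff $412.2, deviation payoff $0 → loss $412.2.
$841.4: truthful payoff $57.8, deviation payoff $0 → loss $57.8.
$609: truthful payoff $290.2, deviation payoff $0 → loss $290.2.
$508.6: truthful payoff $390.6, deviation payoff $0 → loss $390.6.
$596.2: truthful payoff $303, deviation payoff $0 → loss $303.
Total loss = $204.7 + $412.2 + $57.8 + $290.2 + $390.6 + $303 = $1658.5.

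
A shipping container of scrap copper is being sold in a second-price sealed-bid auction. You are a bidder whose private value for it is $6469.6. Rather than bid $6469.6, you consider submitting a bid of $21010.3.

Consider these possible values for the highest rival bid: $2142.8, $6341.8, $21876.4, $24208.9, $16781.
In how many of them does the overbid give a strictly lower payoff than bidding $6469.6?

1

The deviation hurts exactly when the highest competing bid lies strictly between $6469.6 and $21010.3 — overbidding then wins at a price above your value.
$2142.8: below both → same outcome either way.
$6341.8: below both → same outcome either way.
$21876.4: above both → same outcome either way.
$24208.9: above both → same outcome either way.
$16781: inside the interval → strictly worse (loss $10311.4).
Count: 1.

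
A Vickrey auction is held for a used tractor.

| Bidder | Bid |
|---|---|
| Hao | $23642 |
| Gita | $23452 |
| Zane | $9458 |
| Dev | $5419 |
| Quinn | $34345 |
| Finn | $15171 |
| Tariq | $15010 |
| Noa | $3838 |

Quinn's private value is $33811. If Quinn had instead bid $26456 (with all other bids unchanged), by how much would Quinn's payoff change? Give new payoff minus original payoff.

The highest bid among the other bidders is $23642; Quinn's bid doesn't change that.
Original bid $34345: Quinn is highest, pays the top rival bid $23642; payoff $33811 − $23642 = $10169.
Alternative bid $26456: Quinn is highest, pays the top rival bid $23642; payoff $33811 − $23642 = $10169.
Change in payoff = $10169 − ($10169) = $0.

$0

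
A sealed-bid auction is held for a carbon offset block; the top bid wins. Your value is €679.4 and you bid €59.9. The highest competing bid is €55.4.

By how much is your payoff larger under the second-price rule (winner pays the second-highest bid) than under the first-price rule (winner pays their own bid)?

You have the highest bid, so you win under either rule.
Second-price: pay €55.4 → payoff €624.
First-price: pay your own bid €59.9 → payoff €619.5.
Difference = €624 − (€619.5) = €4.5.

€4.5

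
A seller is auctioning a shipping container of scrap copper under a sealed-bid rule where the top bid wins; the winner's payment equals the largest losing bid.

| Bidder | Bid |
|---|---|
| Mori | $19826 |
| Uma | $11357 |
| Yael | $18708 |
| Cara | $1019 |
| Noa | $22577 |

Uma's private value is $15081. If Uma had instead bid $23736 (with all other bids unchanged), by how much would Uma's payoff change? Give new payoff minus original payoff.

The highest bid among the other bidders is $22577; Uma's bid doesn't change that.
Original bid $11357: Uma is not highest (top rival bid is $22577); payoff $0.
Alternative bid $23736: Uma is highest, pays the top rival bid $22577; payoff $15081 − $22577 = −$7496.
Change in payoff = −$7496 − ($0) = −$7496.

−$7496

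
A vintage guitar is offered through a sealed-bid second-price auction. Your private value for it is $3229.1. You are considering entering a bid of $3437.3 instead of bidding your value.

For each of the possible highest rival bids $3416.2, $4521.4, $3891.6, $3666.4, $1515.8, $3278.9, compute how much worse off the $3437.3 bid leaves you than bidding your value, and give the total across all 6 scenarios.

The deviation costs you only when the competing bid falls strictly between $3229.1 and $3437.3; elsewhere both bids give the same outcome.
$3416.2: truthful payoff $0, deviation payoff −$187.1 → loss $187.1.
$4521.4: outcomes coincide → loss $0.
$3891.6: outcomes coincide → loss $0.
$3666.4: outcomes coincide → loss $0.
$1515.8: outcomes coincide → loss $0.
$3278.9: truthful payoff $0, deviation payoff −$49.8 → loss $49.8.
Total loss = $187.1 + $49.8 = $236.9.

$236.9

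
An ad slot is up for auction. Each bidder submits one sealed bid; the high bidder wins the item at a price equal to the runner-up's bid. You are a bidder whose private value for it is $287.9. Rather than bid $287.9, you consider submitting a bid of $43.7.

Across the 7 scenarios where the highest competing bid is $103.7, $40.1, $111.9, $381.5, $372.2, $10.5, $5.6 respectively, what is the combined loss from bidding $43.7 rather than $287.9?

$360.2

The deviation costs you only when the competing bid falls strictly between $43.7 and $287.9; elsewhere both bids give the same outcome.
$103.7: truthful payoff $184.2, deviation payoff $0 → loss $184.2.
$40.1: outcomes coincide → loss $0.
$111.9: truthful payoff $176, deviation payoff $0 → loss $176.
$381.5: outcomes coincide → loss $0.
$372.2: outcomes coincide → loss $0.
$10.5: outcomes coincide → loss $0.
$5.6: outcomes coincide → loss $0.
Total loss = $184.2 + $176 = $360.2.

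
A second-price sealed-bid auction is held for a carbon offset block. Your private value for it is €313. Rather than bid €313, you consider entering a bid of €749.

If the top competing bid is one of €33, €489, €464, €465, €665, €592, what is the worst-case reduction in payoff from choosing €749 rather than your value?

€33: same outcome either way → loss €0.
€489: truthful gives €0, deviation gives −€176 → loss €176.
€464: truthful gives €0, deviation gives −€151 → loss €151.
€465: truthful gives €0, deviation gives −€152 → loss €152.
€665: truthful gives €0, deviation gives −€352 → loss €352.
€592: truthful gives €0, deviation gives −€279 → loss €279.
Maximum loss: €352.

€352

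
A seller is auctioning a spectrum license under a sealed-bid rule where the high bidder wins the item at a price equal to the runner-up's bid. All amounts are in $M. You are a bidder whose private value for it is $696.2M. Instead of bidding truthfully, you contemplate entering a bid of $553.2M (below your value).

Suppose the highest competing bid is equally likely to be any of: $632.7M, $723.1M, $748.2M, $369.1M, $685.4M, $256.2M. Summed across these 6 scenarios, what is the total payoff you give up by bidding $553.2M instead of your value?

The deviation costs you only when the competing bid falls strictly between $553.2M and $696.2M; elsewhere both bids give the same outcome.
$632.7M: truthful payoff $63.5M, deviation payoff $0M → loss $63.5M.
$723.1M: outcomes coincide → loss $0M.
$748.2M: outcomes coincide → loss $0M.
$369.1M: outcomes coincide → loss $0M.
$685.4M: truthful payoff $10.8M, deviation payoff $0M → loss $10.8M.
$256.2M: outcomes coincide → loss $0M.
Total loss = $63.5M + $10.8M = $74.3M.

$74.3M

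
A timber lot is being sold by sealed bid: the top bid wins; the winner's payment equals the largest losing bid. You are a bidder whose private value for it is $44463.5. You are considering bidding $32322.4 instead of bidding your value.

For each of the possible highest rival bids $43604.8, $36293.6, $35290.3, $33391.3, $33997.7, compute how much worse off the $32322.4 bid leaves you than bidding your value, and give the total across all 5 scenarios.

$39739.8

The deviation costs you only when the competing bid falls strictly between $32322.4 and $44463.5; elsewhere both bids give the same outcome.
$43604.8: truthful payoff $858.7, deviation payoff $0 → loss $858.7.
$36293.6: truthful payoff $8169.9, deviation payoff $0 → loss $8169.9.
$35290.3: truthful payoff $9173.2, deviation payoff $0 → loss $9173.2.
$33391.3: truthful payoff $11072.2, deviation payoff $0 → loss $11072.2.
$33997.7: truthful payoff $10465.8, deviation payoff $0 → loss $10465.8.
Total loss = $858.7 + $8169.9 + $9173.2 + $11072.2 + $10465.8 = $39739.8.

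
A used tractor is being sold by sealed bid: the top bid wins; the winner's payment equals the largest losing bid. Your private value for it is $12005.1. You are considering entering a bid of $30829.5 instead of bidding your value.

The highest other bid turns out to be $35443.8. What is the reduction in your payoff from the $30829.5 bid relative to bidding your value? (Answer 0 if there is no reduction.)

Bidding your value $12005.1: you lose (since $12005.1 < $35443.8). Payoff $0.
Bidding $30829.5: you lose. Payoff $0.
Difference = $0 − $0 = $0; both bids lead to the same outcome because the competing bid is above both your value and your alternative bid.

$0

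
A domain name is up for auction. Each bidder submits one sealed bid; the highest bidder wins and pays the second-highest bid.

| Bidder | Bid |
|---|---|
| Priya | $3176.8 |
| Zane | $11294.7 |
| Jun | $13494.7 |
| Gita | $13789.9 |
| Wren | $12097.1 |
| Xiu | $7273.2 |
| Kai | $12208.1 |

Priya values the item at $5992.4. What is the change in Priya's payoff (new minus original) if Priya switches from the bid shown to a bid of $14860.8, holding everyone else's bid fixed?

−$7797.5

The highest bid among the other bidders is $13789.9; Priya's bid doesn't change that.
Original bid $3176.8: Priya is not highest (top rival bid is $13789.9); payoff $0.
Alternative bid $14860.8: Priya is highest, pays the top rival bid $13789.9; payoff $5992.4 − $13789.9 = −$7797.5.
Change in payoff = −$7797.5 − ($0) = −$7797.5.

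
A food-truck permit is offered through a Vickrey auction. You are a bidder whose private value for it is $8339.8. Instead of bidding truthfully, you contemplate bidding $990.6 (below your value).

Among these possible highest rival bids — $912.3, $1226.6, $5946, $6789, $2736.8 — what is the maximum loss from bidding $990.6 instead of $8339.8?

$912.3: same outcome either way → loss $0.
$1226.6: truthful gives $7113.2, deviation gives $0 → loss $7113.2.
$5946: truthful gives $2393.8, deviation gives $0 → loss $2393.8.
$6789: truthful gives $1550.8, deviation gives $0 → loss $1550.8.
$2736.8: truthful gives $5603, deviation gives $0 → loss $5603.
Maximum loss: $7113.2.

$7113.2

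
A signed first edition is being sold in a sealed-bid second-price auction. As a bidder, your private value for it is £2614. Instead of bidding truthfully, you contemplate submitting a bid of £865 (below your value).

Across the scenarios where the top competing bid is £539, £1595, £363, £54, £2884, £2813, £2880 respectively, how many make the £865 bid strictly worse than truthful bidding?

The deviation hurts exactly when the highest competing bid lies strictly between £865 and £2614 — underbidding then forfeits a profitable win.
£539: below both → same outcome either way.
£1595: inside the interval → strictly worse (loss £1019).
£363: below both → same outcome either way.
£54: below both → same outcome either way.
£2884: above both → same outcome either way.
£2813: above both → same outcome either way.
£2880: above both → same outcome either way.
Count: 1.

1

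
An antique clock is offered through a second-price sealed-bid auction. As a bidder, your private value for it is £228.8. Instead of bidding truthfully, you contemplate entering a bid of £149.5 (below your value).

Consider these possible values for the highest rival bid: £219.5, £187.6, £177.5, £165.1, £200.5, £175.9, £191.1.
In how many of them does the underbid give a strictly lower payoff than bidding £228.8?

7

The deviation hurts exactly when the highest competing bid lies strictly between £149.5 and £228.8 — underbidding then forfeits a profitable win.
£219.5: inside the interval → strictly worse (loss £9.3).
£187.6: inside the interval → strictly worse (loss £41.2).
£177.5: inside the interval → strictly worse (loss £51.3).
£165.1: inside the interval → strictly worse (loss £63.7).
£200.5: inside the interval → strictly worse (loss £28.3).
£175.9: inside the interval → strictly worse (loss £52.9).
£191.1: inside the interval → strictly worse (loss £37.7).
Count: 7.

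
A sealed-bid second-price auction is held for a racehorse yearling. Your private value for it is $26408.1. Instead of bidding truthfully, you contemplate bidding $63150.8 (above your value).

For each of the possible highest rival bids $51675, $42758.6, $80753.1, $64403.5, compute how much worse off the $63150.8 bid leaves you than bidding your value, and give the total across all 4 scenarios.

The deviation costs you only when the competing bid falls strictly between $26408.1 and $63150.8; elsewhere both bids give the same outcome.
$51675: truthful payoff $0, deviation payoff −$25266.9 → loss $25266.9.
$42758.6: truthful payoff $0, deviation payoff −$16350.5 → loss $16350.5.
$80753.1: outcomes coincide → loss $0.
$64403.5: outcomes coincide → loss $0.
Total loss = $25266.9 + $16350.5 = $41617.4.

$41617.4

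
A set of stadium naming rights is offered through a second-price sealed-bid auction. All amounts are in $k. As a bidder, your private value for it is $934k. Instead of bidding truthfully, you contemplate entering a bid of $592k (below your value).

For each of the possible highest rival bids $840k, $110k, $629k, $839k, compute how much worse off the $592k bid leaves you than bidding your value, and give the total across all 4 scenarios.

The deviation costs you only when the competing bid falls strictly between $592k and $934k; elsewhere both bids give the same outcome.
$840k: truthful payoff $94k, deviation payoff $0k → loss $94k.
$110k: outcomes coincide → loss $0k.
$629k: truthful payoff $305k, deviation payoff $0k → loss $305k.
$839k: truthful payoff $95k, deviation payoff $0k → loss $95k.
Total loss = $94k + $305k + $95k = $494k.

$494k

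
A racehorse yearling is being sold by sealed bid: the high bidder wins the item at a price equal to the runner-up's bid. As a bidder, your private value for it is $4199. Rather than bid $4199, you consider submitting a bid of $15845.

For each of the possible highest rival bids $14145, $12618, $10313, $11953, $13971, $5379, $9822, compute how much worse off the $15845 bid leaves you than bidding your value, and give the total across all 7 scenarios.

$48808

The deviation costs you only when the competing bid falls strictly between $4199 and $15845; elsewhere both bids give the same outcome.
$14145: truthful payoff $0, deviation payoff −$9946 → loss $9946.
$12618: truthful payoff $0, deviation payoff −$8419 → loss $8419.
$10313: truthful payoff $0, deviation payoff −$6114 → loss $6114.
$11953: truthful payoff $0, deviation payoff −$7754 → loss $7754.
$13971: truthful payoff $0, deviation payoff −$9772 → loss $9772.
$5379: truthful payoff $0, deviation payoff −$1180 → loss $1180.
$9822: truthful payoff $0, deviation payoff −$5623 → loss $5623.
Total loss = $9946 + $8419 + $6114 + $7754 + $9772 + $1180 + $5623 = $48808.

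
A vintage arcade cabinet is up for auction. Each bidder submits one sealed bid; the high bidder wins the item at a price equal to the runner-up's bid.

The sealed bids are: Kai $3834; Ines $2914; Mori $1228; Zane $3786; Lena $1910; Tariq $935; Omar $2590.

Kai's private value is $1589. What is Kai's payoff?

Highest bid: Kai at $3834, so Kai wins.
Second-highest bid: Zane at $3786 — that is the price the winner pays.
Kai's payoff = value − price = $1589 − $3786 = −$2197.

−$2197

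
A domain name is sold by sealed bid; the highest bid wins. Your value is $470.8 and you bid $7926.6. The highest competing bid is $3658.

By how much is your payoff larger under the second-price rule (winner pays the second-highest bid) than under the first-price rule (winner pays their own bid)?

$4268.6

You have the highest bid, so you win under either rule.
Second-price: pay $3658 → payoff −$3187.2.
First-price: pay your own bid $7926.6 → payoff −$7455.8.
Difference = −$3187.2 − (−$7455.8) = $4268.6.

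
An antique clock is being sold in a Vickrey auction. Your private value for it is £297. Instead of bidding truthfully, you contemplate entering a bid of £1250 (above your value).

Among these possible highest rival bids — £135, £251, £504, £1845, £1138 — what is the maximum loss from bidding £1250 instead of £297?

£135: same outcome either way → loss £0.
£251: same outcome either way → loss £0.
£504: truthful gives £0, deviation gives −£207 → loss £207.
£1845: same outcome either way → loss £0.
£1138: truthful gives £0, deviation gives −£841 → loss £841.
Maximum loss: £841.

£841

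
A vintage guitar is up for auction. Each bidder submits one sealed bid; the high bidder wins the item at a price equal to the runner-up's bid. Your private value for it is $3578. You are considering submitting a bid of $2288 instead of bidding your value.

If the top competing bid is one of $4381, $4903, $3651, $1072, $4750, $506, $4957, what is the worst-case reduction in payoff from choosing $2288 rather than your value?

$0

$4381: same outcome either way → loss $0.
$4903: same outcome either way → loss $0.
$3651: same outcome either way → loss $0.
$1072: same outcome either way → loss $0.
$4750: same outcome either way → loss $0.
$506: same outcome either way → loss $0.
$4957: same outcome either way → loss $0.
Maximum loss: $0.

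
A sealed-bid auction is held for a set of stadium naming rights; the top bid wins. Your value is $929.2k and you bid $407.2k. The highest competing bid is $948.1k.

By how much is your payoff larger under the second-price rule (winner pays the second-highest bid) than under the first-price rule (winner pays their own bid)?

Your bid $407.2k is below $948.1k, so you lose under either rule.
Payoff is $0k in both cases; difference = $0k.

$0k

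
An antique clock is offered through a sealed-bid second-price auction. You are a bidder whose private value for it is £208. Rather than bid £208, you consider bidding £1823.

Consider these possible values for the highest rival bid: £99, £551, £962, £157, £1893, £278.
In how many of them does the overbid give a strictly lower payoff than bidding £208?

The deviation hurts exactly when the highest competing bid lies strictly between £208 and £1823 — overbidding then wins at a price above your value.
£99: below both → same outcome either way.
£551: inside the interval → strictly worse (loss £343).
£962: inside the interval → strictly worse (loss £754).
£157: below both → same outcome either way.
£1893: above both → same outcome either way.
£278: inside the interval → strictly worse (loss £70).
Count: 3.

3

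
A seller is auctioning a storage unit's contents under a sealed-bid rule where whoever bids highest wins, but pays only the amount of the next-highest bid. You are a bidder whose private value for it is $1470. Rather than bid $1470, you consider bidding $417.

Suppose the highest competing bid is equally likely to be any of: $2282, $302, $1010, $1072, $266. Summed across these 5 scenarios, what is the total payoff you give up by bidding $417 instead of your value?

$858

The deviation costs you only when the competing bid falls strictly between $417 and $1470; elsewhere both bids give the same outcome.
$2282: outcomes coincide → loss $0.
$302: outcomes coincide → loss $0.
$1010: truthful payoff $460, deviation payoff $0 → loss $460.
$1072: truthful payoff $398, deviation payoff $0 → loss $398.
$266: outcomes coincide → loss $0.
Total loss = $460 + $398 = $858.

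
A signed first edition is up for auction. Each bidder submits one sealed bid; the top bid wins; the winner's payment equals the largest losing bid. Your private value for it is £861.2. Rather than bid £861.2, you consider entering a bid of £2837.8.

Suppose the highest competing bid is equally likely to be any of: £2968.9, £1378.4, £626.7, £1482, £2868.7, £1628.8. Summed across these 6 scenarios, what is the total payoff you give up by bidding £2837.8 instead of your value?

The deviation costs you only when the competing bid falls strictly between £861.2 and £2837.8; elsewhere both bids give the same outcome.
£2968.9: outcomes coincide → loss £0.
£1378.4: truthful payoff £0, deviation payoff −£517.2 → loss £517.2.
£626.7: outcomes coincide → loss £0.
£1482: truthful payoff £0, deviation payoff −£620.8 → loss £620.8.
£2868.7: outcomes coincide → loss £0.
£1628.8: truthful payoff £0, deviation payoff −£767.6 → loss £767.6.
Total loss = £517.2 + £620.8 + £767.6 = £1905.6.

£1905.6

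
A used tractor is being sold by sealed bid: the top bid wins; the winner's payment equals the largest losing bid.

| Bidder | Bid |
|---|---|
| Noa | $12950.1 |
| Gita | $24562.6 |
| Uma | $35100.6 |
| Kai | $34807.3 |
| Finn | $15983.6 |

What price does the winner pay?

$34807.3

Highest bid: Uma at $35100.6, so Uma wins.
Second-highest bid: Kai at $34807.3 — that is the price the winner pays.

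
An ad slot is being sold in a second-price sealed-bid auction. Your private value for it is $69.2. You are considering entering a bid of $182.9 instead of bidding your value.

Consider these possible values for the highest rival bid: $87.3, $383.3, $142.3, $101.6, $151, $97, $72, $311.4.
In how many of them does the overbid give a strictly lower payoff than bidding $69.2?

6

The deviation hurts exactly when the highest competing bid lies strictly between $69.2 and $182.9 — overbidding then wins at a price above your value.
$87.3: inside the interval → strictly worse (loss $18.1).
$383.3: above both → same outcome either way.
$142.3: inside the interval → strictly worse (loss $73.1).
$101.6: inside the interval → strictly worse (loss $32.4).
$151: inside the interval → strictly worse (loss $81.8).
$97: inside the interval → strictly worse (loss $27.8).
$72: inside the interval → strictly worse (loss $2.8).
$311.4: above both → same outcome either way.
Count: 6.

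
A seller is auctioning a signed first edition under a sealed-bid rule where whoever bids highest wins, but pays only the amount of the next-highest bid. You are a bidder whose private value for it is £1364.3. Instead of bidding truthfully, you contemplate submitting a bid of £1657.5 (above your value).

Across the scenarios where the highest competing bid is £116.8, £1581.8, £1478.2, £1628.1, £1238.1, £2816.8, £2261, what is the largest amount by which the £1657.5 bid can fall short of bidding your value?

£263.8

£116.8: same outcome either way → loss £0.
£1581.8: truthful gives £0, deviation gives −£217.5 → loss £217.5.
£1478.2: truthful gives £0, deviation gives −£113.9 → loss £113.9.
£1628.1: truthful gives £0, deviation gives −£263.8 → loss £263.8.
£1238.1: same outcome either way → loss £0.
£2816.8: same outcome either way → loss £0.
£2261: same outcome either way → loss £0.
Maximum loss: £263.8.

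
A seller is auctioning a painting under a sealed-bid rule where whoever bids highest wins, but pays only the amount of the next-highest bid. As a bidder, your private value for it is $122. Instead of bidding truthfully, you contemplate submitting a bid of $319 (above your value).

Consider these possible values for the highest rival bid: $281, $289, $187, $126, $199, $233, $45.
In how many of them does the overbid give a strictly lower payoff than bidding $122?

The deviation hurts exactly when the highest competing bid lies strictly between $122 and $319 — overbidding then wins at a price above your value.
$281: inside the interval → strictly worse (loss $159).
$289: inside the interval → strictly worse (loss $167).
$187: inside the interval → strictly worse (loss $65).
$126: inside the interval → strictly worse (loss $4).
$199: inside the interval → strictly worse (loss $77).
$233: inside the interval → strictly worse (loss $111).
$45: below both → same outcome either way.
Count: 6.

6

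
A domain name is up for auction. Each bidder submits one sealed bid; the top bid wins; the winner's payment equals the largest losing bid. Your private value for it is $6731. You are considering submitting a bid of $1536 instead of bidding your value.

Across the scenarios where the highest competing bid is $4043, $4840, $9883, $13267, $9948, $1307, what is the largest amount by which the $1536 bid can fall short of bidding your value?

$2688

$4043: truthful gives $2688, deviation gives $0 → loss $2688.
$4840: truthful gives $1891, deviation gives $0 → loss $1891.
$9883: same outcome either way → loss $0.
$13267: same outcome either way → loss $0.
$9948: same outcome either way → loss $0.
$1307: same outcome either way → loss $0.
Maximum loss: $2688.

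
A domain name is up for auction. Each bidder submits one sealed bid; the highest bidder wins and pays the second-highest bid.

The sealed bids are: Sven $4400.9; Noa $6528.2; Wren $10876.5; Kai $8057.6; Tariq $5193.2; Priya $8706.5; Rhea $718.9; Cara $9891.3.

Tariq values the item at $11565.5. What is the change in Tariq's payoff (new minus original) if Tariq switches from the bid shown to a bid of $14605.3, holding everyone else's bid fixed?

The highest bid among the other bidders is $10876.5; Tariq's bid doesn't change that.
Original bid $5193.2: Tariq is not highest (top rival bid is $10876.5); payoff $0.
Alternative bid $14605.3: Tariq is highest, pays the top rival bid $10876.5; payoff $11565.5 − $10876.5 = $689.
Change in payoff = $689 − ($0) = $689.

$689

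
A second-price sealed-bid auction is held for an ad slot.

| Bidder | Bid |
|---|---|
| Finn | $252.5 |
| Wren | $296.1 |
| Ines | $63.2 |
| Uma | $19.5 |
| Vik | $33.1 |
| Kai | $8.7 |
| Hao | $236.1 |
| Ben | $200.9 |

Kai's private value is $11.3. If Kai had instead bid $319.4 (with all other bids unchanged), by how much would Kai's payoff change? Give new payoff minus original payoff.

The highest bid among the other bidders is $296.1; Kai's bid doesn't change that.
Original bid $8.7: Kai is not highest (top rival bid is $296.1); payoff $0.
Alternative bid $319.4: Kai is highest, pays the top rival bid $296.1; payoff $11.3 − $296.1 = −$284.8.
Change in payoff = −$284.8 − ($0) = −$284.8.

−$284.8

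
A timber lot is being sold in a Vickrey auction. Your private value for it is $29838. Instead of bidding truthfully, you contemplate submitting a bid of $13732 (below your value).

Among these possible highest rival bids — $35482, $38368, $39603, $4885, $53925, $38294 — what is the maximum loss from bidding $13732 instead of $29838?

$35482: same outcome either way → loss $0.
$38368: same outcome either way → loss $0.
$39603: same outcome either way → loss $0.
$4885: same outcome either way → loss $0.
$53925: same outcome either way → loss $0.
$38294: same outcome either way → loss $0.
Maximum loss: $0.

$0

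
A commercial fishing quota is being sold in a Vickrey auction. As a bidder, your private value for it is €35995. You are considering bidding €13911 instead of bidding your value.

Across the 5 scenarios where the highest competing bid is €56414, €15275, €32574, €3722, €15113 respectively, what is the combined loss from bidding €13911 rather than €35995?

The deviation costs you only when the competing bid falls strictly between €13911 and €35995; elsewhere both bids give the same outcome.
€56414: outcomes coincide → loss €0.
€15275: truthful payoff €20720, deviation payoff €0 → loss €20720.
€32574: truthful payoff €3421, deviation payoff €0 → loss €3421.
€3722: outcomes coincide → loss €0.
€15113: truthful payoff €20882, deviation payoff €0 → loss €20882.
Total loss = €20720 + €3421 + €20882 = €45023.

€45023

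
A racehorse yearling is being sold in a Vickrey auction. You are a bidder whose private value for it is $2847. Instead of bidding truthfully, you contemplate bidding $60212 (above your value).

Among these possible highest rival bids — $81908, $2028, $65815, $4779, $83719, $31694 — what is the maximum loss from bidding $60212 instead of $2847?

$28847

$81908: same outcome either way → loss $0.
$2028: same outcome either way → loss $0.
$65815: same outcome either way → loss $0.
$4779: truthful gives $0, deviation gives −$1932 → loss $1932.
$83719: same outcome either way → loss $0.
$31694: truthful gives $0, deviation gives −$28847 → loss $28847.
Maximum loss: $28847.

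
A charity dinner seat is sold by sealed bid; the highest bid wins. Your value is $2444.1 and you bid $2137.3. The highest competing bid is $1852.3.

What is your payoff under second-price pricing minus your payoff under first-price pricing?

You have the highest bid, so you win under either rule.
Second-price: pay $1852.3 → payoff $591.8.
First-price: pay your own bid $2137.3 → payoff $306.8.
Difference = $591.8 − ($306.8) = $285.

$285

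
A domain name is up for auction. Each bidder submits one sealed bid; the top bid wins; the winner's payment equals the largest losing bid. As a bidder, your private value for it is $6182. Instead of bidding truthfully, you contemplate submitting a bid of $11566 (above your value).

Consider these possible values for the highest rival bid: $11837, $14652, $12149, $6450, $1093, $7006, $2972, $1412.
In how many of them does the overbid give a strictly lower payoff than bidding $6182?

The deviation hurts exactly when the highest competing bid lies strictly between $6182 and $11566 — overbidding then wins at a price above your value.
$11837: above both → same outcome either way.
$14652: above both → same outcome either way.
$12149: above both → same outcome either way.
$6450: inside the interval → strictly worse (loss $268).
$1093: below both → same outcome either way.
$7006: inside the interval → strictly worse (loss $824).
$2972: below both → same outcome either way.
$1412: below both → same outcome either way.
Count: 2.

2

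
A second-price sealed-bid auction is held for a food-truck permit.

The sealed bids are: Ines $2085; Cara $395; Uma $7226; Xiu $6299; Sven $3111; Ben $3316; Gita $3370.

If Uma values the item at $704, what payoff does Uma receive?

−$5595

Highest bid: Uma at $7226, so Uma wins.
Second-highest bid: Xiu at $6299 — that is the price the winner pays.
Uma's payoff = value − price = $704 − $6299 = −$5595.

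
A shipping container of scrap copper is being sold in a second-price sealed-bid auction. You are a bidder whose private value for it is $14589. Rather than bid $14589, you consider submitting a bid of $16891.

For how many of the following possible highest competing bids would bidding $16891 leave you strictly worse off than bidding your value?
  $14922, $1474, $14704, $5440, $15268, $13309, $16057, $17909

4

The deviation hurts exactly when the highest competing bid lies strictly between $14589 and $16891 — overbidding then wins at a price above your value.
$14922: inside the interval → strictly worse (loss $333).
$1474: below both → same outcome either way.
$14704: inside the interval → strictly worse (loss $115).
$5440: below both → same outcome either way.
$15268: inside the interval → strictly worse (loss $679).
$13309: below both → same outcome either way.
$16057: inside the interval → strictly worse (loss $1468).
$17909: above both → same outcome either way.
Count: 4.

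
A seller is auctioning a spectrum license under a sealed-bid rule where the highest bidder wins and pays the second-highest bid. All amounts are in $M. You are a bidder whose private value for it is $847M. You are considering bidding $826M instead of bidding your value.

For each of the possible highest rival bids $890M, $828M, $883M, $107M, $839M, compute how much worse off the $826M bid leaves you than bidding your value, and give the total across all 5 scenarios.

$27M

The deviation costs you only when the competing bid falls strictly between $826M and $847M; elsewhere both bids give the same outcome.
$890M: outcomes coincide → loss $0M.
$828M: truthful payoff $19M, deviation payoff $0M → loss $19M.
$883M: outcomes coincide → loss $0M.
$107M: outcomes coincide → loss $0M.
$839M: truthful payoff $8M, deviation payoff $0M → loss $8M.
Total loss = $19M + $8M = $27M.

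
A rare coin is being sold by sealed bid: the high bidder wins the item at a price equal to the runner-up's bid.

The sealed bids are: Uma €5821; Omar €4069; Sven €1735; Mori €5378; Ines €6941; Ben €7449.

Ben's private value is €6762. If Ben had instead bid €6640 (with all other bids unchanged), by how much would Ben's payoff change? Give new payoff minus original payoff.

€179

The highest bid among the other bidders is €6941; Ben's bid doesn't change that.
Original bid €7449: Ben is highest, pays the top rival bid €6941; payoff €6762 − €6941 = −€179.
Alternative bid €6640: Ben is not highest (top rival bid is €6941); payoff €0.
Change in payoff = €0 − (−€179) = €179.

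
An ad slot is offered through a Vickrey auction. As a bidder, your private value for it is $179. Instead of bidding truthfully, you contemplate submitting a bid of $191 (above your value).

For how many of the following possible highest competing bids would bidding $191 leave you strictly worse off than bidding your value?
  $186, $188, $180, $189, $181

5

The deviation hurts exactly when the highest competing bid lies strictly between $179 and $191 — overbidding then wins at a price above your value.
$186: inside the interval → strictly worse (loss $7).
$188: inside the interval → strictly worse (loss $9).
$180: inside the interval → strictly worse (loss $1).
$189: inside the interval → strictly worse (loss $10).
$181: inside the interval → strictly worse (loss $2).
Count: 5.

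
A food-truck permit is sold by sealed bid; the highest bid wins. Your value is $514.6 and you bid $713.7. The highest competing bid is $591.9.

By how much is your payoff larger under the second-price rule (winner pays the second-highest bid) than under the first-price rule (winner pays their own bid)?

You have the highest bid, so you win under either rule.
Second-price: pay $591.9 → payoff −$77.3.
First-price: pay your own bid $713.7 → payoff −$199.1.
Difference = −$77.3 − (−$199.1) = $121.8.

$121.8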